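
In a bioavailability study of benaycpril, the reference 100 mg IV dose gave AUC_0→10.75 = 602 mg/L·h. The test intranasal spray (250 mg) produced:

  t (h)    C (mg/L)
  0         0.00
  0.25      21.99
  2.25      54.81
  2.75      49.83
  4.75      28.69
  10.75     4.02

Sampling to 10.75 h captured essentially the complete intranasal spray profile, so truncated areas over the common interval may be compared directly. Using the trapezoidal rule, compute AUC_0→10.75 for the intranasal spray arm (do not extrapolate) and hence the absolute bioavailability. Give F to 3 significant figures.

Trapezoidal AUC_0→10.75 (intranasal spray):
  [0→0.25]: (0.00+21.99)/2 × 0.25 = 2.74875
  [0.25→2.25]: (21.99+54.81)/2 × 2 = 76.8
  [2.25→2.75]: (54.81+49.83)/2 × 0.5 = 26.16
  [2.75→4.75]: (49.83+28.69)/2 × 2 = 78.52
  [4.75→10.75]: (28.69+4.02)/2 × 6 = 98.13
  Sum = 282.35875 mg/L·h
F = (AUC_ev/D_ev)/(AUC_iv/D_iv) = (282.35875/250)/(602/100) = 1.129435/6.02 = 0.1876

F = 0.188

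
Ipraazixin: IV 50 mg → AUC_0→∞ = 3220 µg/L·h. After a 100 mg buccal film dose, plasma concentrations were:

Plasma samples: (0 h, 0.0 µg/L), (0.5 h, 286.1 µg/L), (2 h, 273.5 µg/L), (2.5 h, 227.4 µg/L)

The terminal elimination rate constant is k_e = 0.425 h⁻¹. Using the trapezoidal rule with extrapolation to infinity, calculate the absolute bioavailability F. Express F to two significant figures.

Trapezoidal AUC_0→2.5 (buccal film):
  [0→0.5]: (0.0+286.1)/2 × 0.5 = 71.525
  [0.5→2]: (286.1+273.5)/2 × 1.5 = 419.7
  [2→2.5]: (273.5+227.4)/2 × 0.5 = 125.225
  Sum = 616.45 µg/L·h
Tail: C_last/k_e = 227.4/0.425 = 535.059
AUC_0→∞ (buccal film) = 616.45 + 535.059 = 1151.509 µg/L·h
F = (AUC_ev/D_ev)/(AUC_iv/D_iv) = (1151.509/100)/(3220/50) = 11.51509/64.4 = 0.1788

F = 0.18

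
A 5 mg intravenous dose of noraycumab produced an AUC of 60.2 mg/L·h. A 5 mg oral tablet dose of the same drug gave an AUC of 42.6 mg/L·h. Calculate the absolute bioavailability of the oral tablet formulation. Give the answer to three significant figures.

F = 0.708

F = (AUC_ev / D_ev) / (AUC_iv / D_iv)
  = (42.6/5) / (60.2/5)
  = 8.52 / 12.04 = 0.7076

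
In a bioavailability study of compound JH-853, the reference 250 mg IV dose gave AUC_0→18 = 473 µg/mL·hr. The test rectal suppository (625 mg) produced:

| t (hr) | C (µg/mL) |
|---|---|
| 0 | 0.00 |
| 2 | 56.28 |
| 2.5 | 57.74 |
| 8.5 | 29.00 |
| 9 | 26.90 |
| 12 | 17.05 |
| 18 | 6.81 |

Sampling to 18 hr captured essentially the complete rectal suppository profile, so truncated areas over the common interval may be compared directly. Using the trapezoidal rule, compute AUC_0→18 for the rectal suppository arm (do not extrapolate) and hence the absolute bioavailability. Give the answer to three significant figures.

F = 0.420

Trapezoidal AUC_0→18 (rectal suppository):
  [0→2]: (0.00+56.28)/2 × 2 = 56.28
  [2→2.5]: (56.28+57.74)/2 × 0.5 = 28.505
  [2.5→8.5]: (57.74+29.00)/2 × 6 = 260.22
  [8.5→9]: (29.00+26.90)/2 × 0.5 = 13.975
  [9→12]: (26.90+17.05)/2 × 3 = 65.925
  [12→18]: (17.05+6.81)/2 × 6 = 71.58
  Sum = 496.485 µg/mL·hr
F = (AUC_ev/D_ev)/(AUC_iv/D_iv) = (496.485/625)/(473/250) = 0.794376/1.892 = 0.4199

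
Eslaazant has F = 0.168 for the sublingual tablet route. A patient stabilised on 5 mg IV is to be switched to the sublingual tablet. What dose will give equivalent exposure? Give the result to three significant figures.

D_sublingual = 29.8 mg

For equal systemic exposure: F × D_ev = D_iv
D_ev = D_iv / F = 5 / 0.168 = 29.7619 mg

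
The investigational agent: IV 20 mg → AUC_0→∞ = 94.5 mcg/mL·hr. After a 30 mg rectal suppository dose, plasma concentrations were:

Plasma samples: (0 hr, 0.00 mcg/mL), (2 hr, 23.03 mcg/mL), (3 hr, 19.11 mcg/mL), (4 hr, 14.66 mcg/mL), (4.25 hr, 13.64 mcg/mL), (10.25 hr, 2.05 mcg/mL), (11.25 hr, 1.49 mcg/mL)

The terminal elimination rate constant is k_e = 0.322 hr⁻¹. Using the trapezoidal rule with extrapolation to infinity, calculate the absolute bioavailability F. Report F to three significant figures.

Trapezoidal AUC_0→11.25 (rectal suppository):
  [0→2]: (0.00+23.03)/2 × 2 = 23.03
  [2→3]: (23.03+19.11)/2 × 1 = 21.07
  [3→4]: (19.11+14.66)/2 × 1 = 16.885
  [4→4.25]: (14.66+13.64)/2 × 0.25 = 3.5375
  [4.25→10.25]: (13.64+2.05)/2 × 6 = 47.07
  [10.25→11.25]: (2.05+1.49)/2 × 1 = 1.77
  Sum = 113.3625 mcg/mL·hr
Tail: C_last/k_e = 1.49/0.322 = 4.627
AUC_0→∞ (rectal suppository) = 113.3625 + 4.627 = 117.9895 mcg/mL·hr
F = (AUC_ev/D_ev)/(AUC_iv/D_iv) = (117.9895/30)/(94.5/20) = 3.93298/4.725 = 0.8324

F = 0.832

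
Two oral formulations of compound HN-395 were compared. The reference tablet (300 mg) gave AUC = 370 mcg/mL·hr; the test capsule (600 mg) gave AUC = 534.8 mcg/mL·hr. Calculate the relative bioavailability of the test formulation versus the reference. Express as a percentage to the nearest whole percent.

F_rel = 72%

F_rel = (AUC_test/D_test) / (AUC_ref/D_ref)
      = (534.8/600) / (370/300)
      = 0.891333 / 1.23333 = 0.7227 = 72.27%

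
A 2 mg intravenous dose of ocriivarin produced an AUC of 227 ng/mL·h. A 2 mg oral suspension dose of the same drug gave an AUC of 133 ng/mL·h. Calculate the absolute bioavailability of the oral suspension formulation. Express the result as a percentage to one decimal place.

F = (AUC_ev / D_ev) / (AUC_iv / D_iv)
  = (133/2) / (227/2)
  = 66.5 / 113.5 = 0.5859
  = 58.59%

F = 58.6%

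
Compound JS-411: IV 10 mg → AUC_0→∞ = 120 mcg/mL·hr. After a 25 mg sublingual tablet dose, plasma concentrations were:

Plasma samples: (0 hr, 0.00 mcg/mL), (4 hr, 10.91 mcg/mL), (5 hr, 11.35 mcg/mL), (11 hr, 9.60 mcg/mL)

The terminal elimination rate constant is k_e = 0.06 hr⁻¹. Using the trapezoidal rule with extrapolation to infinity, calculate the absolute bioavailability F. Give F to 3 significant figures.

F = 0.853

Trapezoidal AUC_0→11 (sublingual tablet):
  [0→4]: (0.00+10.91)/2 × 4 = 21.82
  [4→5]: (10.91+11.35)/2 × 1 = 11.13
  [5→11]: (11.35+9.60)/2 × 6 = 62.85
  Sum = 95.8 mcg/mL·hr
Tail: C_last/k_e = 9.60/0.06 = 160.000
AUC_0→∞ (sublingual tablet) = 95.8 + 160.000 = 255.8 mcg/mL·hr
F = (AUC_ev/D_ev)/(AUC_iv/D_iv) = (255.8/25)/(120/10) = 10.232/12 = 0.8527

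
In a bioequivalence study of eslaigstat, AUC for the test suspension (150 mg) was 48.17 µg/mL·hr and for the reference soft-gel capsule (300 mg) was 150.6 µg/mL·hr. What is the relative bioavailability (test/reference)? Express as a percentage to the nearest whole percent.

F_rel = 64%

F_rel = (AUC_test/D_test) / (AUC_ref/D_ref)
      = (48.17/150) / (150.6/300)
      = 0.321133 / 0.502 = 0.6397 = 63.97%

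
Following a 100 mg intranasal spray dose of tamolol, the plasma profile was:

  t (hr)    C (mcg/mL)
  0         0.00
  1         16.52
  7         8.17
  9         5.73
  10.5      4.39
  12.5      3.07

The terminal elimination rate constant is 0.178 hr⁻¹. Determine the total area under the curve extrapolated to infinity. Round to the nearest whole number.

AUC = 129 mcg/mL·hr

Trapezoidal AUC_0→12.5:
  [0→1]: (0.00+16.52)/2 × 1 = 8.26
  [1→7]: (16.52+8.17)/2 × 6 = 74.07
  [7→9]: (8.17+5.73)/2 × 2 = 13.9
  [9→10.5]: (5.73+4.39)/2 × 1.5 = 7.59
  [10.5→12.5]: (4.39+3.07)/2 × 2 = 7.46
  Sum = 111.28 mcg/mL·hr
Extrapolated tail: C_last / k_e = 3.07 / 0.178 = 17.247
AUC_0→∞ = 111.28 + 17.247 = 128.527 mcg/mL·hr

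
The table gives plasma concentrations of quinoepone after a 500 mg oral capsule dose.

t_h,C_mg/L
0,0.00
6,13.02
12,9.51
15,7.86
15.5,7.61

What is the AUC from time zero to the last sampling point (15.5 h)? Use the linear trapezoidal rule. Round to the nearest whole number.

Trapezoidal AUC_0→15.5:
  [0→6]: (0.00+13.02)/2 × 6 = 39.06
  [6→12]: (13.02+9.51)/2 × 6 = 67.59
  [12→15]: (9.51+7.86)/2 × 3 = 26.055
  [15→15.5]: (7.86+7.61)/2 × 0.5 = 3.8675
  Sum = 136.5725 mg/L·h

AUC = 137 mg/L·h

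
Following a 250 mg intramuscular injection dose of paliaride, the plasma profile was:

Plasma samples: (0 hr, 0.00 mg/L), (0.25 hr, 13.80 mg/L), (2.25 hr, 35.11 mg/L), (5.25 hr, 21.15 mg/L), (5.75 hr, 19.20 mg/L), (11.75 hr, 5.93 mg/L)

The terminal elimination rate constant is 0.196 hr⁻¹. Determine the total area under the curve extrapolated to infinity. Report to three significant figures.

AUC = 251 mg/L·hr

Trapezoidal AUC_0→11.75:
  [0→0.25]: (0.00+13.80)/2 × 0.25 = 1.725
  [0.25→2.25]: (13.80+35.11)/2 × 2 = 48.91
  [2.25→5.25]: (35.11+21.15)/2 × 3 = 84.39
  [5.25→5.75]: (21.15+19.20)/2 × 0.5 = 10.0875
  [5.75→11.75]: (19.20+5.93)/2 × 6 = 75.39
  Sum = 220.5025 mg/L·hr
Extrapolated tail: C_last / k_e = 5.93 / 0.196 = 30.255
AUC_0→∞ = 220.5025 + 30.255 = 250.7575 mg/L·hr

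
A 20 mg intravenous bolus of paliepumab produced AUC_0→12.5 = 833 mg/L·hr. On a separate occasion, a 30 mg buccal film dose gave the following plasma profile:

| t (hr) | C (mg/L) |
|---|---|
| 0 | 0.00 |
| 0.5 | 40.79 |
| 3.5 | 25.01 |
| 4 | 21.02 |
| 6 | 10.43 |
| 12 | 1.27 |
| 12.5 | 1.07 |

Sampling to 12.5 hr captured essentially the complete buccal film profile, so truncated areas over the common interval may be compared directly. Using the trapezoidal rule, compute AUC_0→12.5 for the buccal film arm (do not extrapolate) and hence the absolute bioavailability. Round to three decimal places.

F = 0.150

Trapezoidal AUC_0→12.5 (buccal film):
  [0→0.5]: (0.00+40.79)/2 × 0.5 = 10.1975
  [0.5→3.5]: (40.79+25.01)/2 × 3 = 98.7
  [3.5→4]: (25.01+21.02)/2 × 0.5 = 11.5075
  [4→6]: (21.02+10.43)/2 × 2 = 31.45
  [6→12]: (10.43+1.27)/2 × 6 = 35.1
  [12→12.5]: (1.27+1.07)/2 × 0.5 = 0.585
  Sum = 187.54 mg/L·hr
F = (AUC_ev/D_ev)/(AUC_iv/D_iv) = (187.54/30)/(833/20) = 6.25133/41.65 = 0.1501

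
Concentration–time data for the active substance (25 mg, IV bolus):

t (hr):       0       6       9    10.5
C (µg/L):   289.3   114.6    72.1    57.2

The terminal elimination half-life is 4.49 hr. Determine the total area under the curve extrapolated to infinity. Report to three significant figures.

AUC = 1960 µg/L·hr

Trapezoidal AUC_0→10.5:
  [0→6]: (289.3+114.6)/2 × 6 = 1211.7
  [6→9]: (114.6+72.1)/2 × 3 = 280.05
  [9→10.5]: (72.1+57.2)/2 × 1.5 = 96.975
  Sum = 1588.725 µg/L·hr
k_e = ln2 / t½ = 0.693147 / 4.49 = 0.1544 hr^-1
Extrapolated tail: C_last / k_e = 57.2 / 0.1544 = 370.466
AUC_0→∞ = 1588.725 + 370.466 = 1959.191 µg/L·hr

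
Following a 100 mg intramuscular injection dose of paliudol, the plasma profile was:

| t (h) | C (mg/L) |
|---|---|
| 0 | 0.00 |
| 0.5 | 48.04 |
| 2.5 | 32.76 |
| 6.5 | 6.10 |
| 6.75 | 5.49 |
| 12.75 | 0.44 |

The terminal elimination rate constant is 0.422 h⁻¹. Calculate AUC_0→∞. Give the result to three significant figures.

AUC = 191 mg/L·h

Trapezoidal AUC_0→12.75:
  [0→0.5]: (0.00+48.04)/2 × 0.5 = 12.01
  [0.5→2.5]: (48.04+32.76)/2 × 2 = 80.8
  [2.5→6.5]: (32.76+6.10)/2 × 4 = 77.72
  [6.5→6.75]: (6.10+5.49)/2 × 0.25 = 1.44875
  [6.75→12.75]: (5.49+0.44)/2 × 6 = 17.79
  Sum = 189.76875 mg/L·h
Extrapolated tail: C_last / k_e = 0.44 / 0.422 = 1.043
AUC_0→∞ = 189.76875 + 1.043 = 190.81175 mg/L·h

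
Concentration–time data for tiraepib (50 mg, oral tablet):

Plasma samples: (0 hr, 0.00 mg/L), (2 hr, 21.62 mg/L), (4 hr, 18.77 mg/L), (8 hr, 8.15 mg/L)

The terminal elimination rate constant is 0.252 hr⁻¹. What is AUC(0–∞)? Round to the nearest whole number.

Trapezoidal AUC_0→8:
  [0→2]: (0.00+21.62)/2 × 2 = 21.62
  [2→4]: (21.62+18.77)/2 × 2 = 40.39
  [4→8]: (18.77+8.15)/2 × 4 = 53.84
  Sum = 115.85 mg/L·hr
Extrapolated tail: C_last / k_e = 8.15 / 0.252 = 32.341
AUC_0→∞ = 115.85 + 32.341 = 148.191 mg/L·hr

AUC = 148 mg/L·hr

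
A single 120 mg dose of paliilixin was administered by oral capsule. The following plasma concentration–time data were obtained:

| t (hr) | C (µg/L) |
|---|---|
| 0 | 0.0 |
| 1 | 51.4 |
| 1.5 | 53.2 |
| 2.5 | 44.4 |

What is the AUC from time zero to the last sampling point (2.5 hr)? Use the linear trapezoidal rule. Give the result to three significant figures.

AUC = 101 µg/L·hr

Trapezoidal AUC_0→2.5:
  [0→1]: (0.0+51.4)/2 × 1 = 25.7
  [1→1.5]: (51.4+53.2)/2 × 0.5 = 26.15
  [1.5→2.5]: (53.2+44.4)/2 × 1 = 48.8
  Sum = 100.65 µg/L·hr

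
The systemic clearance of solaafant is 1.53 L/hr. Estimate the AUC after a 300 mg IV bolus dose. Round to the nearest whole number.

AUC_0→∞ = Dose_iv / CL
        = 300 / 1.53 = 196.078 mg/L·hr

AUC = 196 mg/L·hr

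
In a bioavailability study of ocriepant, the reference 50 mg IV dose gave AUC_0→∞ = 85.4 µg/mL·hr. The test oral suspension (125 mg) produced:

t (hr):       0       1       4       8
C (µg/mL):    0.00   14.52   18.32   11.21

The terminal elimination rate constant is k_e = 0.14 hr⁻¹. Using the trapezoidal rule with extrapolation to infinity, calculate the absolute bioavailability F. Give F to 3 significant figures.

Trapezoidal AUC_0→8 (oral suspension):
  [0→1]: (0.00+14.52)/2 × 1 = 7.26
  [1→4]: (14.52+18.32)/2 × 3 = 49.26
  [4→8]: (18.32+11.21)/2 × 4 = 59.06
  Sum = 115.58 µg/mL·hr
Tail: C_last/k_e = 11.21/0.14 = 80.071
AUC_0→∞ (oral suspension) = 115.58 + 80.071 = 195.651 µg/mL·hr
F = (AUC_ev/D_ev)/(AUC_iv/D_iv) = (195.651/125)/(85.4/50) = 1.565208/1.708 = 0.9164

F = 0.916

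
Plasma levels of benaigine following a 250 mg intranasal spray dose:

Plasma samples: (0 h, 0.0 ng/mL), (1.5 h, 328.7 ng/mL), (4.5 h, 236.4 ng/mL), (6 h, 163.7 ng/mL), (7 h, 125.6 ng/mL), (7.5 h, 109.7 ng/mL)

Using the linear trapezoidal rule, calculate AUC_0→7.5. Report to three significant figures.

AUC = 1600 ng/mL·h

Trapezoidal AUC_0→7.5:
  [0→1.5]: (0.0+328.7)/2 × 1.5 = 246.525
  [1.5→4.5]: (328.7+236.4)/2 × 3 = 847.65
  [4.5→6]: (236.4+163.7)/2 × 1.5 = 300.075
  [6→7]: (163.7+125.6)/2 × 1 = 144.65
  [7→7.5]: (125.6+109.7)/2 × 0.5 = 58.825
  Sum = 1597.725 ng/mL·h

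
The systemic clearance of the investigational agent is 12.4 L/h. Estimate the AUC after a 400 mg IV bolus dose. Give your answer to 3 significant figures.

AUC_0→∞ = Dose_iv / CL
        = 400 / 12.4 = 32.2581 mg/L·h

AUC = 32.3 mg/L·h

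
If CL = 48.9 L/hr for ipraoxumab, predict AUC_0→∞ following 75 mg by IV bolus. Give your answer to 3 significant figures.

AUC = 1.53 mg/L·hr

AUC_0→∞ = Dose_iv / CL
        = 75 / 48.9 = 1.53374 mg/L·hr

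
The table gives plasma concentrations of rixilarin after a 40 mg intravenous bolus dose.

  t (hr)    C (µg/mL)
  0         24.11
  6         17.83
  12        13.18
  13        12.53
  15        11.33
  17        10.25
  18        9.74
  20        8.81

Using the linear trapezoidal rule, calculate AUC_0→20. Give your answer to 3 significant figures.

Trapezoidal AUC_0→20:
  [0→6]: (24.11+17.83)/2 × 6 = 125.82
  [6→12]: (17.83+13.18)/2 × 6 = 93.03
  [12→13]: (13.18+12.53)/2 × 1 = 12.855
  [13→15]: (12.53+11.33)/2 × 2 = 23.86
  [15→17]: (11.33+10.25)/2 × 2 = 21.58
  [17→18]: (10.25+9.74)/2 × 1 = 9.995
  [18→20]: (9.74+8.81)/2 × 2 = 18.55
  Sum = 305.69 µg/mL·hr

AUC = 306 µg/mL·hr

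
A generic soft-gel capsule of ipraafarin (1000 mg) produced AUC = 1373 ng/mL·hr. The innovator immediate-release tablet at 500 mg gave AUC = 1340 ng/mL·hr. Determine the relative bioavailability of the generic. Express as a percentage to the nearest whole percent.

F_rel = (AUC_test/D_test) / (AUC_ref/D_ref)
      = (1373/1000) / (1340/500)
      = 1.373 / 2.68 = 0.5123 = 51.23%

F_rel = 51%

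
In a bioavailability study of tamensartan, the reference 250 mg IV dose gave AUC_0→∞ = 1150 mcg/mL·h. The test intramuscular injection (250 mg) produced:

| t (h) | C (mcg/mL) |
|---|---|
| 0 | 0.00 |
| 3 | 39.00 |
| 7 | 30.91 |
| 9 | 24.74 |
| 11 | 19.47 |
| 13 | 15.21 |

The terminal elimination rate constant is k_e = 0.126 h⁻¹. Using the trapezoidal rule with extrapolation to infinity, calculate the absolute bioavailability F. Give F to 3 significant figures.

F = 0.394

Trapezoidal AUC_0→13 (intramuscular injection):
  [0→3]: (0.00+39.00)/2 × 3 = 58.5
  [3→7]: (39.00+30.91)/2 × 4 = 139.82
  [7→9]: (30.91+24.74)/2 × 2 = 55.65
  [9→11]: (24.74+19.47)/2 × 2 = 44.21
  [11→13]: (19.47+15.21)/2 × 2 = 34.68
  Sum = 332.86 mcg/mL·h
Tail: C_last/k_e = 15.21/0.126 = 120.714
AUC_0→∞ (intramuscular injection) = 332.86 + 120.714 = 453.574 mcg/mL·h
F = (AUC_ev/D_ev)/(AUC_iv/D_iv) = (453.574/250)/(1150/250) = 1.814296/4.6 = 0.3944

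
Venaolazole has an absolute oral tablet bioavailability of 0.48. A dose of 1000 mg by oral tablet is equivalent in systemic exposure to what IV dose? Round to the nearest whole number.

D_iv = 480 mg

Systemic exposure from an extravascular dose = F × D_ev, so the equivalent IV dose is F × D_ev.
D_iv = F × D_ev = 0.48 × 1000 = 480 mg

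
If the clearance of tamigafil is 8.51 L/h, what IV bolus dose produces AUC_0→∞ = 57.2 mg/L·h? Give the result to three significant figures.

Dose = 487 mg

Dose_iv = CL × AUC_0→∞
     = 8.51 × 57.2 = 486.772 mg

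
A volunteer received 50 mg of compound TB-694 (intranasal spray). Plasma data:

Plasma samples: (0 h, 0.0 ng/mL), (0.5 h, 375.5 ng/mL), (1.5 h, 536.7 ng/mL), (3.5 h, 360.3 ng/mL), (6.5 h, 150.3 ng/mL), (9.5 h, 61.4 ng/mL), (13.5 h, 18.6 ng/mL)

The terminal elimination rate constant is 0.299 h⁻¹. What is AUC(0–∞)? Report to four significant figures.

AUC = 2753 ng/mL·h

Trapezoidal AUC_0→13.5:
  [0→0.5]: (0.0+375.5)/2 × 0.5 = 93.875
  [0.5→1.5]: (375.5+536.7)/2 × 1 = 456.1
  [1.5→3.5]: (536.7+360.3)/2 × 2 = 897.0
  [3.5→6.5]: (360.3+150.3)/2 × 3 = 765.9
  [6.5→9.5]: (150.3+61.4)/2 × 3 = 317.55
  [9.5→13.5]: (61.4+18.6)/2 × 4 = 160.0
  Sum = 2690.425 ng/mL·h
Extrapolated tail: C_last / k_e = 18.6 / 0.299 = 62.207
AUC_0→∞ = 2690.425 + 62.207 = 2752.632 ng/mL·h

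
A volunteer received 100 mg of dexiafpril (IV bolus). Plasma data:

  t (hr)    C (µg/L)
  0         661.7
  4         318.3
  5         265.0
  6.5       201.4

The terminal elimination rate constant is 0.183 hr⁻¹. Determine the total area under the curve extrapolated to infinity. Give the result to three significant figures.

Trapezoidal AUC_0→6.5:
  [0→4]: (661.7+318.3)/2 × 4 = 1960.0
  [4→5]: (318.3+265.0)/2 × 1 = 291.65
  [5→6.5]: (265.0+201.4)/2 × 1.5 = 349.8
  Sum = 2601.45 µg/L·hr
Extrapolated tail: C_last / k_e = 201.4 / 0.183 = 1100.546
AUC_0→∞ = 2601.45 + 1100.546 = 3701.996 µg/L·hr

AUC = 3700 µg/L·hr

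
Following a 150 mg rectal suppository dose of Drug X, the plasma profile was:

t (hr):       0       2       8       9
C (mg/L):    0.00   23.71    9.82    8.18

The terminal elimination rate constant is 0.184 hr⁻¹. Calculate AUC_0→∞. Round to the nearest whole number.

AUC = 178 mg/L·hr

Trapezoidal AUC_0→9:
  [0→2]: (0.00+23.71)/2 × 2 = 23.71
  [2→8]: (23.71+9.82)/2 × 6 = 100.59
  [8→9]: (9.82+8.18)/2 × 1 = 9.0
  Sum = 133.3 mg/L·hr
Extrapolated tail: C_last / k_e = 8.18 / 0.184 = 44.457
AUC_0→∞ = 133.3 + 44.457 = 177.757 mg/L·hr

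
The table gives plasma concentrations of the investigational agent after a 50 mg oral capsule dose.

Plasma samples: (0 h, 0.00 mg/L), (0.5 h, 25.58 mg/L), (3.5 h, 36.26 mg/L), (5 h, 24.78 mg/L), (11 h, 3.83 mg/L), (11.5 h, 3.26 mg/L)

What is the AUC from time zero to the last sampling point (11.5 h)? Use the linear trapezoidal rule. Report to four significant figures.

AUC = 232.5 mg/L·h

Trapezoidal AUC_0→11.5:
  [0→0.5]: (0.00+25.58)/2 × 0.5 = 6.395
  [0.5→3.5]: (25.58+36.26)/2 × 3 = 92.76
  [3.5→5]: (36.26+24.78)/2 × 1.5 = 45.78
  [5→11]: (24.78+3.83)/2 × 6 = 85.83
  [11→11.5]: (3.83+3.26)/2 × 0.5 = 1.7725
  Sum = 232.5375 mg/L·h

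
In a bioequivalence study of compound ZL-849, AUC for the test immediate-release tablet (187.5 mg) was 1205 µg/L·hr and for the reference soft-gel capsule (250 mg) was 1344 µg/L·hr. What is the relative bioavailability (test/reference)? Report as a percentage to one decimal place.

F_rel = 119.5%

F_rel = (AUC_test/D_test) / (AUC_ref/D_ref)
      = (1205/187.5) / (1344/250)
      = 6.42667 / 5.376 = 1.1954 = 119.54%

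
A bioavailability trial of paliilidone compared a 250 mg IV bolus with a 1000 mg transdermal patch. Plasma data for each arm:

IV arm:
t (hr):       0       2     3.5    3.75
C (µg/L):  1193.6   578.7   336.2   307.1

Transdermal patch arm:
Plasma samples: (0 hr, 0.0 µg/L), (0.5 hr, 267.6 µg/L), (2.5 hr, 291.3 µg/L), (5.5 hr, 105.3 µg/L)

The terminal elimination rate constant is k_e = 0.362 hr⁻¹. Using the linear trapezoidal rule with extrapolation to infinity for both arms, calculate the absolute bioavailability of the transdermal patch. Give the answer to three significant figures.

Trapezoidal AUC_0→3.75 (IV):
  [0→2]: (1193.6+578.7)/2 × 2 = 1772.3
  [2→3.5]: (578.7+336.2)/2 × 1.5 = 686.175
  [3.5→3.75]: (336.2+307.1)/2 × 0.25 = 80.4125
  Sum = 2538.8875 µg/L·hr
IV tail: 307.1/0.362 = 848.343; AUC_iv,0→∞ = 2538.8875 + 848.343 = 3387.2305 µg/L·hr
Trapezoidal AUC_0→5.5 (transdermal patch):
  [0→0.5]: (0.0+267.6)/2 × 0.5 = 66.9
  [0.5→2.5]: (267.6+291.3)/2 × 2 = 558.9
  [2.5→5.5]: (291.3+105.3)/2 × 3 = 594.9
  Sum = 1220.7 µg/L·hr
transdermal patch tail: 105.3/0.362 = 290.884; AUC_ev,0→∞ = 1220.7 + 290.884 = 1511.584 µg/L·hr
F = (AUC_ev/D_ev)/(AUC_iv/D_iv) = (1511.584/1000)/(3387.2305/250) = 1.511584/13.548922 = 0.1116

F = 0.112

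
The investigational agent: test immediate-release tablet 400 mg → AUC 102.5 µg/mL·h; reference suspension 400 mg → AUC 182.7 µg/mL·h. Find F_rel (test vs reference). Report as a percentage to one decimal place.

F_rel = (AUC_test/D_test) / (AUC_ref/D_ref)
      = (102.5/400) / (182.7/400)
      = 0.25625 / 0.45675 = 0.5610 = 56.10%

F_rel = 56.1%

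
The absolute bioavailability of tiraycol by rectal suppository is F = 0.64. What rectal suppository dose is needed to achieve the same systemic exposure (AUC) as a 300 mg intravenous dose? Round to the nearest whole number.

D_rectal = 469 mg

For equal systemic exposure: F × D_ev = D_iv
D_ev = D_iv / F = 300 / 0.64 = 468.75 mg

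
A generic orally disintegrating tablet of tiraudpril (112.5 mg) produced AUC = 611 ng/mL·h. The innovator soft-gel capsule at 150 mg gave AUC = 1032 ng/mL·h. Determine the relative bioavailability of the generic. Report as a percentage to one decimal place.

F_rel = 78.9%

F_rel = (AUC_test/D_test) / (AUC_ref/D_ref)
      = (611/112.5) / (1032/150)
      = 5.43111 / 6.88 = 0.7894 = 78.94%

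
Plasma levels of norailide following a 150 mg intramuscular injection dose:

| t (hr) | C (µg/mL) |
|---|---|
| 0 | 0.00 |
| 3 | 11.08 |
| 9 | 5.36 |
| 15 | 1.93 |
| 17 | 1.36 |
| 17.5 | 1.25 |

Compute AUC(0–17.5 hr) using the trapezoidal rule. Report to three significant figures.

Trapezoidal AUC_0→17.5:
  [0→3]: (0.00+11.08)/2 × 3 = 16.62
  [3→9]: (11.08+5.36)/2 × 6 = 49.32
  [9→15]: (5.36+1.93)/2 × 6 = 21.87
  [15→17]: (1.93+1.36)/2 × 2 = 3.29
  [17→17.5]: (1.36+1.25)/2 × 0.5 = 0.6525
  Sum = 91.7525 µg/mL·hr

AUC = 91.8 µg/mL·hr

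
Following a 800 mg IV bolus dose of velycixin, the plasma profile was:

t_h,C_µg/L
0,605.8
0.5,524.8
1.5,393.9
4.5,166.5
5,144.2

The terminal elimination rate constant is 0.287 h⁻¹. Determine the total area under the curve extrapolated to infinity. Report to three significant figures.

AUC = 2160 µg/L·h

Trapezoidal AUC_0→5:
  [0→0.5]: (605.8+524.8)/2 × 0.5 = 282.65
  [0.5→1.5]: (524.8+393.9)/2 × 1 = 459.35
  [1.5→4.5]: (393.9+166.5)/2 × 3 = 840.6
  [4.5→5]: (166.5+144.2)/2 × 0.5 = 77.675
  Sum = 1660.275 µg/L·h
Extrapolated tail: C_last / k_e = 144.2 / 0.287 = 502.439
AUC_0→∞ = 1660.275 + 502.439 = 2162.714 µg/L·h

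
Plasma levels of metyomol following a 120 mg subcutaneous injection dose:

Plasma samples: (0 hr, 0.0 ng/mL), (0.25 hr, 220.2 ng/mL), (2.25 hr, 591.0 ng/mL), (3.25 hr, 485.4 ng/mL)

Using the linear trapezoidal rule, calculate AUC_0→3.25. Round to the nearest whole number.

Trapezoidal AUC_0→3.25:
  [0→0.25]: (0.0+220.2)/2 × 0.25 = 27.525
  [0.25→2.25]: (220.2+591.0)/2 × 2 = 811.2
  [2.25→3.25]: (591.0+485.4)/2 × 1 = 538.2
  Sum = 1376.925 ng/mL·hr

AUC = 1377 ng/mL·hr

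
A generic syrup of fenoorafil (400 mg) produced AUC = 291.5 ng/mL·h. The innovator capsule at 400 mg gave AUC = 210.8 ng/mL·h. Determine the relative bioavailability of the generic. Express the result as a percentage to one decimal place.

F_rel = (AUC_test/D_test) / (AUC_ref/D_ref)
      = (291.5/400) / (210.8/400)
      = 0.72875 / 0.527 = 1.3828 = 138.28%

F_rel = 138.3%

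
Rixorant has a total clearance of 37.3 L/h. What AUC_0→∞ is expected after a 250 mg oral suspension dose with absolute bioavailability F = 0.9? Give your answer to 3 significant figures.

AUC = 6.03 mg/L·h

AUC_0→∞ = F × Dose / CL
        = 0.9 × 250 / 37.3 = 6.03217 mg/L·h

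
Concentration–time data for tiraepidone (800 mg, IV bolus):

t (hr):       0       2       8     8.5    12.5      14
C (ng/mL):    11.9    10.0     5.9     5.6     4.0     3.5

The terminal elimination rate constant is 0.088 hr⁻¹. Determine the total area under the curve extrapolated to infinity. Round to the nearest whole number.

Trapezoidal AUC_0→14:
  [0→2]: (11.9+10.0)/2 × 2 = 21.9
  [2→8]: (10.0+5.9)/2 × 6 = 47.7
  [8→8.5]: (5.9+5.6)/2 × 0.5 = 2.875
  [8.5→12.5]: (5.6+4.0)/2 × 4 = 19.2
  [12.5→14]: (4.0+3.5)/2 × 1.5 = 5.625
  Sum = 97.3 ng/mL·hr
Extrapolated tail: C_last / k_e = 3.5 / 0.088 = 39.773
AUC_0→∞ = 97.3 + 39.773 = 137.073 ng/mL·hr

AUC = 137 ng/mL·hr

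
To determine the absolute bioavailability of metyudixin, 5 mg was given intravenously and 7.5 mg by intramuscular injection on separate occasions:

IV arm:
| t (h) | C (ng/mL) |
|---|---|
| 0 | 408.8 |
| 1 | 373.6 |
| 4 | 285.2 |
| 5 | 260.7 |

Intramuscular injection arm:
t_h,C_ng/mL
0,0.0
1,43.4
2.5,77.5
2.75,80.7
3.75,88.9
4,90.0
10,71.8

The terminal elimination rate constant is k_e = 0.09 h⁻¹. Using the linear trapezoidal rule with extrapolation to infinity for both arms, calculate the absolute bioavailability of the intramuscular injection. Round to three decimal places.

F = 0.223

Trapezoidal AUC_0→5 (IV):
  [0→1]: (408.8+373.6)/2 × 1 = 391.2
  [1→4]: (373.6+285.2)/2 × 3 = 988.2
  [4→5]: (285.2+260.7)/2 × 1 = 272.95
  Sum = 1652.35 ng/mL·h
IV tail: 260.7/0.09 = 2896.667; AUC_iv,0→∞ = 1652.35 + 2896.667 = 4549.017 ng/mL·h
Trapezoidal AUC_0→10 (intramuscular injection):
  [0→1]: (0.0+43.4)/2 × 1 = 21.7
  [1→2.5]: (43.4+77.5)/2 × 1.5 = 90.675
  [2.5→2.75]: (77.5+80.7)/2 × 0.25 = 19.775
  [2.75→3.75]: (80.7+88.9)/2 × 1 = 84.8
  [3.75→4]: (88.9+90.0)/2 × 0.25 = 22.3625
  [4→10]: (90.0+71.8)/2 × 6 = 485.4
  Sum = 724.7125 ng/mL·h
intramuscular injection tail: 71.8/0.09 = 797.778; AUC_ev,0→∞ = 724.7125 + 797.778 = 1522.4905 ng/mL·h
F = (AUC_ev/D_ev)/(AUC_iv/D_iv) = (1522.4905/7.5)/(4549.017/5) = 202.999/909.8034 = 0.2231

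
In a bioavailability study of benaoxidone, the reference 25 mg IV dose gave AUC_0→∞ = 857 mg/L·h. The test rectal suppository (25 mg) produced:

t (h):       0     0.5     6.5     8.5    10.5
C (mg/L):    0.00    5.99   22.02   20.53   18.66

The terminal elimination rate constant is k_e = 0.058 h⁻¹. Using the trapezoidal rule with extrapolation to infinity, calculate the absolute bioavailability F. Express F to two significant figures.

Trapezoidal AUC_0→10.5 (rectal suppository):
  [0→0.5]: (0.00+5.99)/2 × 0.5 = 1.4975
  [0.5→6.5]: (5.99+22.02)/2 × 6 = 84.03
  [6.5→8.5]: (22.02+20.53)/2 × 2 = 42.55
  [8.5→10.5]: (20.53+18.66)/2 × 2 = 39.19
  Sum = 167.2675 mg/L·h
Tail: C_last/k_e = 18.66/0.058 = 321.724
AUC_0→∞ (rectal suppository) = 167.2675 + 321.724 = 488.9915 mg/L·h
F = (AUC_ev/D_ev)/(AUC_iv/D_iv) = (488.9915/25)/(857/25) = 19.55966/34.28 = 0.5706

F = 0.57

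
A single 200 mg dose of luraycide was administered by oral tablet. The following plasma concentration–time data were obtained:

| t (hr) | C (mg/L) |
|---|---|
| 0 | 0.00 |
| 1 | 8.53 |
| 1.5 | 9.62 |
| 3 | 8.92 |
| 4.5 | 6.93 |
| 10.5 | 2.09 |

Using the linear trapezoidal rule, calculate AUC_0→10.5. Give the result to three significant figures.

Trapezoidal AUC_0→10.5:
  [0→1]: (0.00+8.53)/2 × 1 = 4.265
  [1→1.5]: (8.53+9.62)/2 × 0.5 = 4.5375
  [1.5→3]: (9.62+8.92)/2 × 1.5 = 13.905
  [3→4.5]: (8.92+6.93)/2 × 1.5 = 11.8875
  [4.5→10.5]: (6.93+2.09)/2 × 6 = 27.06
  Sum = 61.655 mg/L·hr

AUC = 61.7 mg/L·hr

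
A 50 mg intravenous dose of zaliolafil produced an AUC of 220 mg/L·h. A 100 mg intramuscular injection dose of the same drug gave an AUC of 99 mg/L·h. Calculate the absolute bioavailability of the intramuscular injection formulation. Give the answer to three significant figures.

F = (AUC_ev / D_ev) / (AUC_iv / D_iv)
  = (99/100) / (220/50)
  = 0.99 / 4.4 = 0.2250

F = 0.225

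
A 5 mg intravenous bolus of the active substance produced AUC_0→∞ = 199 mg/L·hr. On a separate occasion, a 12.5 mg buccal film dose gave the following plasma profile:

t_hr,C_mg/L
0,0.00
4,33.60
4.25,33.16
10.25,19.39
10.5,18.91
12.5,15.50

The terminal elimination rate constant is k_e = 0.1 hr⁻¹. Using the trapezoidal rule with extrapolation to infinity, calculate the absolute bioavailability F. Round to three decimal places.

Trapezoidal AUC_0→12.5 (buccal film):
  [0→4]: (0.00+33.60)/2 × 4 = 67.2
  [4→4.25]: (33.60+33.16)/2 × 0.25 = 8.345
  [4.25→10.25]: (33.16+19.39)/2 × 6 = 157.65
  [10.25→10.5]: (19.39+18.91)/2 × 0.25 = 4.7875
  [10.5→12.5]: (18.91+15.50)/2 × 2 = 34.41
  Sum = 272.3925 mg/L·hr
Tail: C_last/k_e = 15.50/0.1 = 155.000
AUC_0→∞ (buccal film) = 272.3925 + 155.000 = 427.3925 mg/L·hr
F = (AUC_ev/D_ev)/(AUC_iv/D_iv) = (427.3925/12.5)/(199/5) = 34.1914/39.8 = 0.8591

F = 0.859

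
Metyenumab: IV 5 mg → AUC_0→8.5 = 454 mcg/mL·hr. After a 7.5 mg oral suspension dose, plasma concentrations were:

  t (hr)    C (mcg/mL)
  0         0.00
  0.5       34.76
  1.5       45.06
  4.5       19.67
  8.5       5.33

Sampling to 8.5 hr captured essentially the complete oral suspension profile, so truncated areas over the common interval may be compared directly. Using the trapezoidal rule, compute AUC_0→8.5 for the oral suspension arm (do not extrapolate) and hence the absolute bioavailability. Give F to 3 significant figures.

Trapezoidal AUC_0→8.5 (oral suspension):
  [0→0.5]: (0.00+34.76)/2 × 0.5 = 8.69
  [0.5→1.5]: (34.76+45.06)/2 × 1 = 39.91
  [1.5→4.5]: (45.06+19.67)/2 × 3 = 97.095
  [4.5→8.5]: (19.67+5.33)/2 × 4 = 50.0
  Sum = 195.695 mcg/mL·hr
F = (AUC_ev/D_ev)/(AUC_iv/D_iv) = (195.695/7.5)/(454/5) = 26.0927/90.8 = 0.2874

F = 0.287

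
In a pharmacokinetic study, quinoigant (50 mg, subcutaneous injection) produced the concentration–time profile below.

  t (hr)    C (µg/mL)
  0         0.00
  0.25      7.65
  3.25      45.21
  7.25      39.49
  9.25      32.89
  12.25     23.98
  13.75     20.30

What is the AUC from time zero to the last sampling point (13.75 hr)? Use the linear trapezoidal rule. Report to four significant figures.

AUC = 440.5 µg/mL·hr

Trapezoidal AUC_0→13.75:
  [0→0.25]: (0.00+7.65)/2 × 0.25 = 0.95625
  [0.25→3.25]: (7.65+45.21)/2 × 3 = 79.29
  [3.25→7.25]: (45.21+39.49)/2 × 4 = 169.4
  [7.25→9.25]: (39.49+32.89)/2 × 2 = 72.38
  [9.25→12.25]: (32.89+23.98)/2 × 3 = 85.305
  [12.25→13.75]: (23.98+20.30)/2 × 1.5 = 33.21
  Sum = 440.54125 µg/mL·hr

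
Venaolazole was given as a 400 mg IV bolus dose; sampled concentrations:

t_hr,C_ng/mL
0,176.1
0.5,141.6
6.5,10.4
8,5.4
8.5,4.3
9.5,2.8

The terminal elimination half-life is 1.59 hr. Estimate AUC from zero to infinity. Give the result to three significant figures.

Trapezoidal AUC_0→9.5:
  [0→0.5]: (176.1+141.6)/2 × 0.5 = 79.425
  [0.5→6.5]: (141.6+10.4)/2 × 6 = 456.0
  [6.5→8]: (10.4+5.4)/2 × 1.5 = 11.85
  [8→8.5]: (5.4+4.3)/2 × 0.5 = 2.425
  [8.5→9.5]: (4.3+2.8)/2 × 1 = 3.55
  Sum = 553.25 ng/mL·hr
k_e = ln2 / t½ = 0.693147 / 1.59 = 0.4359 hr^-1
Extrapolated tail: C_last / k_e = 2.8 / 0.4359 = 6.423
AUC_0→∞ = 553.25 + 6.423 = 559.673 ng/mL·hr

AUC = 560 ng/mL·hr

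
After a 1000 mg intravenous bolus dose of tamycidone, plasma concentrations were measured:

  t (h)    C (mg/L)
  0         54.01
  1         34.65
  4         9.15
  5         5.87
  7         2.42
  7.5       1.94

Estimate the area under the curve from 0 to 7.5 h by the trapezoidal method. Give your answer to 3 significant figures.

AUC = 127 mg/L·h

Trapezoidal AUC_0→7.5:
  [0→1]: (54.01+34.65)/2 × 1 = 44.33
  [1→4]: (34.65+9.15)/2 × 3 = 65.7
  [4→5]: (9.15+5.87)/2 × 1 = 7.51
  [5→7]: (5.87+2.42)/2 × 2 = 8.29
  [7→7.5]: (2.42+1.94)/2 × 0.5 = 1.09
  Sum = 126.92 mg/L·h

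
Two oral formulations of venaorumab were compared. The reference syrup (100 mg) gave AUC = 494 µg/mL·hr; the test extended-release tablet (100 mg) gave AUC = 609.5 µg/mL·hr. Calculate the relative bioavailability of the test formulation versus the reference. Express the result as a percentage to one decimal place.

F_rel = (AUC_test/D_test) / (AUC_ref/D_ref)
      = (609.5/100) / (494/100)
      = 6.095 / 4.94 = 1.2338 = 123.38%

F_rel = 123.4%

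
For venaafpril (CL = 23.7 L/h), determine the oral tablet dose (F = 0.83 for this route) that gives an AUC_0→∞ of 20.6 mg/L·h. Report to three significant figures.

Dose = 588 mg

Dose = CL × AUC_0→∞ / F
     = 23.7 × 20.6 / 0.83 = 588.217 mg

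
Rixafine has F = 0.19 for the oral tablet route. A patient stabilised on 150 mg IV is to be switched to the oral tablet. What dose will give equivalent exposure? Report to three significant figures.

For equal systemic exposure: F × D_ev = D_iv
D_ev = D_iv / F = 150 / 0.19 = 789.474 mg

D_oral = 789 mg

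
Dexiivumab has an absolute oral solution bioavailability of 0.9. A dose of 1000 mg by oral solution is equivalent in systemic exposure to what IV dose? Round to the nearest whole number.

Systemic exposure from an extravascular dose = F × D_ev, so the equivalent IV dose is F × D_ev.
D_iv = F × D_ev = 0.9 × 1000 = 900 mg

D_iv = 900 mg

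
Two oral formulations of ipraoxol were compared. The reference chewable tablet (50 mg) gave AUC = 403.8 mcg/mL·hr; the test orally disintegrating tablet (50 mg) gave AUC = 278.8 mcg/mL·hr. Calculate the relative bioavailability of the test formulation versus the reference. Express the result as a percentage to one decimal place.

F_rel = (AUC_test/D_test) / (AUC_ref/D_ref)
      = (278.8/50) / (403.8/50)
      = 5.576 / 8.076 = 0.6904 = 69.04%

F_rel = 69.0%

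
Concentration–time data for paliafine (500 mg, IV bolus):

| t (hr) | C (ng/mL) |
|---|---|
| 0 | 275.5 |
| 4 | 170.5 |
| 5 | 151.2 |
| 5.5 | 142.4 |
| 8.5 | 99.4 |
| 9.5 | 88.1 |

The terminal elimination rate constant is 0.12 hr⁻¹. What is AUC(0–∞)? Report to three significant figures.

Trapezoidal AUC_0→9.5:
  [0→4]: (275.5+170.5)/2 × 4 = 892.0
  [4→5]: (170.5+151.2)/2 × 1 = 160.85
  [5→5.5]: (151.2+142.4)/2 × 0.5 = 73.4
  [5.5→8.5]: (142.4+99.4)/2 × 3 = 362.7
  [8.5→9.5]: (99.4+88.1)/2 × 1 = 93.75
  Sum = 1582.7 ng/mL·hr
Extrapolated tail: C_last / k_e = 88.1 / 0.12 = 734.167
AUC_0→∞ = 1582.7 + 734.167 = 2316.867 ng/mL·hr

AUC = 2320 ng/mL·hr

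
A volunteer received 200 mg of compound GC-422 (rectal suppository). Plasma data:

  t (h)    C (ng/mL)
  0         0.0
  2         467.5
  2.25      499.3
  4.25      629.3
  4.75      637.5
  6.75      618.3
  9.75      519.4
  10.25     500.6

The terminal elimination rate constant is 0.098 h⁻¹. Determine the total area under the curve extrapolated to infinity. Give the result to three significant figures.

Trapezoidal AUC_0→10.25:
  [0→2]: (0.0+467.5)/2 × 2 = 467.5
  [2→2.25]: (467.5+499.3)/2 × 0.25 = 120.85
  [2.25→4.25]: (499.3+629.3)/2 × 2 = 1128.6
  [4.25→4.75]: (629.3+637.5)/2 × 0.5 = 316.7
  [4.75→6.75]: (637.5+618.3)/2 × 2 = 1255.8
  [6.75→9.75]: (618.3+519.4)/2 × 3 = 1706.55
  [9.75→10.25]: (519.4+500.6)/2 × 0.5 = 255.0
  Sum = 5251.0 ng/mL·h
Extrapolated tail: C_last / k_e = 500.6 / 0.098 = 5108.163
AUC_0→∞ = 5251.0 + 5108.163 = 10359.163 ng/mL·h

AUC = 10400 ng/mL·h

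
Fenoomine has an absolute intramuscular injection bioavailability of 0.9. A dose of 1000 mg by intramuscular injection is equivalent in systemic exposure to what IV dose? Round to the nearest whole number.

D_iv = 900 mg

Systemic exposure from an extravascular dose = F × D_ev, so the equivalent IV dose is F × D_ev.
D_iv = F × D_ev = 0.9 × 1000 = 900 mg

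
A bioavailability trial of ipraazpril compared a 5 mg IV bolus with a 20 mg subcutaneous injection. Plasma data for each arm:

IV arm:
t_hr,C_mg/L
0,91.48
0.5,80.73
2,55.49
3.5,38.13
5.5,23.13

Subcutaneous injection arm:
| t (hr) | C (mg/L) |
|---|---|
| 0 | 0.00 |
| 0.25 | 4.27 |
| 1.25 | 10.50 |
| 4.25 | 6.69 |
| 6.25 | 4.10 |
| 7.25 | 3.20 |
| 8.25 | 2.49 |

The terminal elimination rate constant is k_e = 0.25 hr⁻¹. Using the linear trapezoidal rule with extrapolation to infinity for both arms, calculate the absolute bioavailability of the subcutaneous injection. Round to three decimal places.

F = 0.041

Trapezoidal AUC_0→5.5 (IV):
  [0→0.5]: (91.48+80.73)/2 × 0.5 = 43.0525
  [0.5→2]: (80.73+55.49)/2 × 1.5 = 102.165
  [2→3.5]: (55.49+38.13)/2 × 1.5 = 70.215
  [3.5→5.5]: (38.13+23.13)/2 × 2 = 61.26
  Sum = 276.6925 mg/L·hr
IV tail: 23.13/0.25 = 92.520; AUC_iv,0→∞ = 276.6925 + 92.520 = 369.2125 mg/L·hr
Trapezoidal AUC_0→8.25 (subcutaneous injection):
  [0→0.25]: (0.00+4.27)/2 × 0.25 = 0.53375
  [0.25→1.25]: (4.27+10.50)/2 × 1 = 7.385
  [1.25→4.25]: (10.50+6.69)/2 × 3 = 25.785
  [4.25→6.25]: (6.69+4.10)/2 × 2 = 10.79
  [6.25→7.25]: (4.10+3.20)/2 × 1 = 3.65
  [7.25→8.25]: (3.20+2.49)/2 × 1 = 2.845
  Sum = 50.98875 mg/L·hr
subcutaneous injection tail: 2.49/0.25 = 9.960; AUC_ev,0→∞ = 50.98875 + 9.960 = 60.94875 mg/L·hr
F = (AUC_ev/D_ev)/(AUC_iv/D_iv) = (60.94875/20)/(369.2125/5) = 3.0474375/73.8425 = 0.0413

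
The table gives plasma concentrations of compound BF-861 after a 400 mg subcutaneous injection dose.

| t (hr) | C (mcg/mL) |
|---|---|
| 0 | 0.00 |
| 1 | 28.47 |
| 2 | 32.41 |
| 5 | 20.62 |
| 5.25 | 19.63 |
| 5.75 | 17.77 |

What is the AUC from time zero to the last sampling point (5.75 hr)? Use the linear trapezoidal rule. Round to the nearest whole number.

AUC = 139 mcg/mL·hr

Trapezoidal AUC_0→5.75:
  [0→1]: (0.00+28.47)/2 × 1 = 14.235
  [1→2]: (28.47+32.41)/2 × 1 = 30.44
  [2→5]: (32.41+20.62)/2 × 3 = 79.545
  [5→5.25]: (20.62+19.63)/2 × 0.25 = 5.03125
  [5.25→5.75]: (19.63+17.77)/2 × 0.5 = 9.35
  Sum = 138.60125 mcg/mL·hr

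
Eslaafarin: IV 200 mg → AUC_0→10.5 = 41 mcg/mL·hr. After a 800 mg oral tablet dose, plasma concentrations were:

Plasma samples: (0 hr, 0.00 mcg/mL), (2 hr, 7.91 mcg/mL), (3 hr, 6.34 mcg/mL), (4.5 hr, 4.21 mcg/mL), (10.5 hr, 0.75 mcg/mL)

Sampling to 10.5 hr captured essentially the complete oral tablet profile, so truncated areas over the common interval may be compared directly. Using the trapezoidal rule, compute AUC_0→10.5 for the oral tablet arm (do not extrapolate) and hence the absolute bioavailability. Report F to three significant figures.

Trapezoidal AUC_0→10.5 (oral tablet):
  [0→2]: (0.00+7.91)/2 × 2 = 7.91
  [2→3]: (7.91+6.34)/2 × 1 = 7.125
  [3→4.5]: (6.34+4.21)/2 × 1.5 = 7.9125
  [4.5→10.5]: (4.21+0.75)/2 × 6 = 14.88
  Sum = 37.8275 mcg/mL·hr
F = (AUC_ev/D_ev)/(AUC_iv/D_iv) = (37.8275/800)/(41/200) = 0.047284375/0.205 = 0.2307

F = 0.231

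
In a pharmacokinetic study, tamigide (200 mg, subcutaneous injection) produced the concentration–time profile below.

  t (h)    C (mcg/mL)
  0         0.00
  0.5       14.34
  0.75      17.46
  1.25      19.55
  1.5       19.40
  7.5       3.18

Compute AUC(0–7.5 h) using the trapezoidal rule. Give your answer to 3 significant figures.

Trapezoidal AUC_0→7.5:
  [0→0.5]: (0.00+14.34)/2 × 0.5 = 3.585
  [0.5→0.75]: (14.34+17.46)/2 × 0.25 = 3.975
  [0.75→1.25]: (17.46+19.55)/2 × 0.5 = 9.2525
  [1.25→1.5]: (19.55+19.40)/2 × 0.25 = 4.86875
  [1.5→7.5]: (19.40+3.18)/2 × 6 = 67.74
  Sum = 89.42125 mcg/mL·h

AUC = 89.4 mcg/mL·h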